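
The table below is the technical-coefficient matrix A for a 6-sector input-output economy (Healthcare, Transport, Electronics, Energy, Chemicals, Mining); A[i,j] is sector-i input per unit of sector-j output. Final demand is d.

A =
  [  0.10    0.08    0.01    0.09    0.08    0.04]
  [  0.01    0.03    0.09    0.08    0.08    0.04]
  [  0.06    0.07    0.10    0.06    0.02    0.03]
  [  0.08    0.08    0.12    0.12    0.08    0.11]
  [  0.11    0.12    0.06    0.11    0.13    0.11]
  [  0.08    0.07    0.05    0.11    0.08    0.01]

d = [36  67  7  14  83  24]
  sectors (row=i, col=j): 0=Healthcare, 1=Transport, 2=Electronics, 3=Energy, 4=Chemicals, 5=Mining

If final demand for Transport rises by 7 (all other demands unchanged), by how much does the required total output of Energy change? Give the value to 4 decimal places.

1.1277

Form M = I − A:
  [  0.90   -0.08   -0.01   -0.09   -0.08   -0.04]
  [ -0.01    0.97   -0.09   -0.08   -0.08   -0.04]
  [ -0.06   -0.07    0.90   -0.06   -0.02   -0.03]
  [ -0.08   -0.08   -0.12    0.88   -0.08   -0.11]
  [ -0.11   -0.12   -0.06   -0.11    0.87   -0.11]
  [ -0.08   -0.07   -0.05   -0.11   -0.08    0.99]
Leontief inverse L = M⁻¹:
  [  1.1569    0.1377    0.0630    0.1641    0.1437    0.0884]
  [  0.0564    1.0787    0.1400    0.1393    0.1277    0.0798]
  [  0.1011    0.1128    1.1464    0.1144    0.0623    0.0630]
  [  0.1591    0.1611    0.2014    1.2229    0.1624    0.1730]
  [  0.1984    0.2105    0.1453    0.2256    1.2279    0.1824]
  [  0.1363    0.1280    0.1070    0.1830    0.1411    1.0600]
Total output x = L · d:
  x_0 = 1.1569·36 + 0.1377·67 + 0.0630·7 + 0.1641·14 + 0.1437·83 + 0.0884·24 = 67.6581
  x_1 = 0.0564·36 + 1.0787·67 + 0.1400·7 + 0.1393·14 + 0.1277·83 + 0.0798·24 = 89.7548
  x_2 = 0.1011·36 + 0.1128·67 + 1.1464·7 + 0.1144·14 + 0.0623·83 + 0.0630·24 = 27.5069
  x_3 = 0.1591·36 + 0.1611·67 + 0.2014·7 + 1.2229·14 + 0.1624·83 + 0.1730·24 = 52.6873
  x_4 = 0.1984·36 + 0.2105·67 + 0.1453·7 + 0.2256·14 + 1.2279·83 + 0.1824·24 = 131.7158
  x_5 = 0.1363·36 + 0.1280·67 + 0.1070·7 + 0.1830·14 + 0.1411·83 + 1.0600·24 = 53.9431
Δx_3 = L[3,1] · Δd_1 = 0.1611 · 7 = 1.1277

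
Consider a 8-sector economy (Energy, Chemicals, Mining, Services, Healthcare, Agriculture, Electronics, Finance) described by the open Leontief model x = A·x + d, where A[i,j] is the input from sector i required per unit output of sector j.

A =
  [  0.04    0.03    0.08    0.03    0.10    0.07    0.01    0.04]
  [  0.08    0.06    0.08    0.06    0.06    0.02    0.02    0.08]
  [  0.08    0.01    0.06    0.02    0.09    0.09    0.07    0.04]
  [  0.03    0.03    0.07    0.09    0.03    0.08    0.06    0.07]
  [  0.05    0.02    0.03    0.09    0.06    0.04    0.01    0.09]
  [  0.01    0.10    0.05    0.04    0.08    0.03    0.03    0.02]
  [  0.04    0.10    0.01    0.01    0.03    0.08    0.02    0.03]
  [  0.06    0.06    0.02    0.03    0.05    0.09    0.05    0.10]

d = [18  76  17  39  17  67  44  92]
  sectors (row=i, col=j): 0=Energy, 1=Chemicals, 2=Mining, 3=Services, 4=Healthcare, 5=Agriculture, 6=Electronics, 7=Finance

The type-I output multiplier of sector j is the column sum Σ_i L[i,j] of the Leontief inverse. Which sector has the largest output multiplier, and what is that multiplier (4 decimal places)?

Form M = I − A:
  [  0.96   -0.03   -0.08   -0.03   -0.10   -0.07   -0.01   -0.04]
  [ -0.08    0.94   -0.08   -0.06   -0.06   -0.02   -0.02   -0.08]
  [ -0.08   -0.01    0.94   -0.02   -0.09   -0.09   -0.07   -0.04]
  [ -0.03   -0.03   -0.07    0.91   -0.03   -0.08   -0.06   -0.07]
  [ -0.05   -0.02   -0.03   -0.09    0.94   -0.04   -0.01   -0.09]
  [ -0.01   -0.10   -0.05   -0.04   -0.08    0.97   -0.03   -0.02]
  [ -0.04   -0.10   -0.01   -0.01   -0.03   -0.08    0.98   -0.03]
  [ -0.06   -0.06   -0.02   -0.03   -0.05   -0.09   -0.05    0.90]
Leontief inverse L = M⁻¹:
  [  1.0735    0.0612    0.1140    0.0643    0.1459    0.1109    0.0333    0.0814]
  [  0.1212    1.0955    0.1215    0.0979    0.1121    0.0714    0.0482    0.1302]
  [  0.1151    0.0499    1.0965    0.0549    0.1412    0.1368    0.0937    0.0828]
  [  0.0666    0.0717    0.1085    1.1265    0.0781    0.1306    0.0895    0.1155]
  [  0.0816    0.0519    0.0635    0.1249    1.1012    0.0838    0.0347    0.1339]
  [  0.0430    0.1296    0.0824    0.0728    0.1185    1.0649    0.0503    0.0599]
  [  0.0670    0.1309    0.0398    0.0365    0.0661    0.1082    1.0360    0.0628]
  [  0.0970    0.1037    0.0577    0.0658    0.0996    0.1367    0.0750    1.1478]
Total output x = L · d:
  x_0 = 1.0735·18 + 0.0612·76 + 0.1140·17 + 0.0643·39 + 0.1459·17 + 0.1109·67 + 0.0333·44 + 0.0814·92 = 47.2823
  x_1 = 0.1212·18 + 1.0955·76 + 0.1215·17 + 0.0979·39 + 0.1121·17 + 0.0714·67 + 0.0482·44 + 0.1302·92 = 112.1164
  x_2 = 0.1151·18 + 0.0499·76 + 1.0965·17 + 0.0549·39 + 0.1412·17 + 0.1368·67 + 0.0937·44 + 0.0828·92 = 49.9640
  x_3 = 0.0666·18 + 0.0717·76 + 0.1085·17 + 1.1265·39 + 0.0781·17 + 0.1306·67 + 0.0895·44 + 0.1155·92 = 77.0620
  x_4 = 0.0816·18 + 0.0519·76 + 0.0635·17 + 0.1249·39 + 1.1012·17 + 0.0838·67 + 0.0347·44 + 0.1339·92 = 49.5455
  x_5 = 0.0430·18 + 0.1296·76 + 0.0824·17 + 0.0728·39 + 0.1185·17 + 1.0649·67 + 0.0503·44 + 0.0599·92 = 95.9556
  x_6 = 0.0670·18 + 0.1309·76 + 0.0398·17 + 0.0365·39 + 0.0661·17 + 0.1082·67 + 1.0360·44 + 0.0628·92 = 72.9836
  x_7 = 0.0970·18 + 0.1037·76 + 0.0577·17 + 0.0658·39 + 0.0996·17 + 0.1367·67 + 0.0750·44 + 1.1478·92 = 132.9306
Output multipliers (column sums of L):
  Energy: 1.6650
  Chemicals: 1.6943
  Mining: 1.6838
  Services: 1.6436
  Healthcare: 1.8628
  Agriculture: 1.8434
  Electronics: 1.4609
  Finance: 1.8143

Healthcare (1.8628)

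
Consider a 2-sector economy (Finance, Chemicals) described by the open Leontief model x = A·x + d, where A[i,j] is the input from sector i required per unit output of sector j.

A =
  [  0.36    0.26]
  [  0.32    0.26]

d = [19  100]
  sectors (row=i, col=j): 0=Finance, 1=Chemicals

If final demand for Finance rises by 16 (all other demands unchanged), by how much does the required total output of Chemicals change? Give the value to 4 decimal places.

Form M = I − A:
  [  0.64   -0.26]
  [ -0.32    0.74]
Leontief inverse L = M⁻¹:
  [  1.8955    0.6660]
  [  0.8197    1.6393]
Total output x = L · d:
  x_0 = 1.8955·19 + 0.6660·100 = 102.6127
  x_1 = 0.8197·19 + 1.6393·100 = 179.5082
Δx_1 = L[1,0] · Δd_0 = 0.8197 · 16 = 13.1148

13.1148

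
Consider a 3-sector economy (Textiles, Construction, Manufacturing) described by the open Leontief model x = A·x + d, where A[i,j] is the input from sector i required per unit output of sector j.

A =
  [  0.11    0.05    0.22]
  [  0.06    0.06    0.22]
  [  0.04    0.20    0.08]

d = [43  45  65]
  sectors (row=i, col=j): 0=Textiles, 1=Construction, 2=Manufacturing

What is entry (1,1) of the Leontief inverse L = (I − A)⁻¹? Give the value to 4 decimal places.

L[1,1] = 1.1307

Form M = I − A:
  [  0.89   -0.05   -0.22]
  [ -0.06    0.94   -0.22]
  [ -0.04   -0.20    0.92]
Leontief inverse L = M⁻¹:
  [  1.1457    0.1256    0.3040]
  [  0.0893    1.1307    0.2917]
  [  0.0692    0.2513    1.1636]
Total output x = L · d:
  x_0 = 1.1457·43 + 0.1256·45 + 0.3040·65 = 74.6809
  x_1 = 0.0893·43 + 1.1307·45 + 0.2917·65 = 73.6837
  x_2 = 0.0692·43 + 0.2513·45 + 1.1636·65 = 89.9174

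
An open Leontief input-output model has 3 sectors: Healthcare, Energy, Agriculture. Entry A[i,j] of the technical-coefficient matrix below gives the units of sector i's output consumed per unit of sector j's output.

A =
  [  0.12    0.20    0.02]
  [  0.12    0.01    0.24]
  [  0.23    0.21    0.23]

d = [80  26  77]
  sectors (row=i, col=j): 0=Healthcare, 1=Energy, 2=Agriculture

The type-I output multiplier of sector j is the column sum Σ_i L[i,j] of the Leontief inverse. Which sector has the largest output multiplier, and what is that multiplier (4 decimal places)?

Form M = I − A:
  [  0.88   -0.20   -0.02]
  [ -0.12    0.99   -0.24]
  [ -0.23   -0.21    0.77]
Leontief inverse L = M⁻¹:
  [  1.2027    0.2673    0.1145]
  [  0.2494    1.1370    0.3609]
  [  0.4273    0.3899    1.4313]
Total output x = L · d:
  x_0 = 1.2027·80 + 0.2673·26 + 0.1145·77 = 111.9893
  x_1 = 0.2494·80 + 1.1370·26 + 0.3609·77 = 77.2997
  x_2 = 0.4273·80 + 0.3899·26 + 1.4313·77 = 154.5331
Output multipliers (column sums of L):
  Healthcare: 1.8794
  Energy: 1.7942
  Agriculture: 1.9068

Agriculture (1.9068)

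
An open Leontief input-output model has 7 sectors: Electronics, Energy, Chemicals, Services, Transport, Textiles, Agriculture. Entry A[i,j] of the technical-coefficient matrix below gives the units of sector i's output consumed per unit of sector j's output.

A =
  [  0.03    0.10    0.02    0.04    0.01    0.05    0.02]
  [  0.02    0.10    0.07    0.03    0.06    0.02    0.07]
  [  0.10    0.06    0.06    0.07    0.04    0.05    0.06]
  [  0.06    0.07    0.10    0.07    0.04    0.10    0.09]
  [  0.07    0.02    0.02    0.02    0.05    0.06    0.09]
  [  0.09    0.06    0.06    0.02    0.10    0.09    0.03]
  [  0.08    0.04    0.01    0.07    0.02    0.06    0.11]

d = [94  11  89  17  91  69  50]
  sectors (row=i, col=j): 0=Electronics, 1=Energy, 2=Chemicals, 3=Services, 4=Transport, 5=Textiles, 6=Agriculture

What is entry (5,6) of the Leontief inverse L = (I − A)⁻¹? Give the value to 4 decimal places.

Form M = I − A:
  [  0.97   -0.10   -0.02   -0.04   -0.01   -0.05   -0.02]
  [ -0.02    0.90   -0.07   -0.03   -0.06   -0.02   -0.07]
  [ -0.10   -0.06    0.94   -0.07   -0.04   -0.05   -0.06]
  [ -0.06   -0.07   -0.10    0.93   -0.04   -0.10   -0.09]
  [ -0.07   -0.02   -0.02   -0.02    0.95   -0.06   -0.09]
  [ -0.09   -0.06   -0.06   -0.02   -0.10    0.91   -0.03]
  [ -0.08   -0.04   -0.01   -0.07   -0.02   -0.06    0.89]
Leontief inverse L = M⁻¹:
  [  1.0553    0.1327    0.0446    0.0590    0.0328    0.0752    0.0490]
  [  0.0579    1.1392    0.0987    0.0583    0.0872    0.0533    0.1141]
  [  0.1441    0.1096    1.0947    0.1037    0.0710    0.0936    0.1065]
  [  0.1186    0.1279    0.1435    1.1115    0.0816    0.1545    0.1483]
  [  0.1044    0.0534    0.0410    0.0438    1.0731    0.0930    0.1254]
  [  0.1357    0.1069    0.0920    0.0491    0.1349    1.1330    0.0745]
  [  0.1199    0.0828    0.0392    0.1008    0.0473    0.1008    1.1538]
Total output x = L · d:
  x_0 = 1.0553·94 + 0.1327·11 + 0.0446·89 + 0.0590·17 + 0.0328·91 + 0.0752·69 + 0.0490·50 = 116.2623
  x_1 = 0.0579·94 + 1.1392·11 + 0.0987·89 + 0.0583·17 + 0.0872·91 + 0.0533·69 + 0.1141·50 = 45.0709
  x_2 = 0.1441·94 + 0.1096·11 + 1.0947·89 + 0.1037·17 + 0.0710·91 + 0.0936·69 + 0.1065·50 = 132.1841
  x_3 = 0.1186·94 + 0.1279·11 + 0.1435·89 + 1.1115·17 + 0.0816·91 + 0.1545·69 + 0.1483·50 = 69.7187
  x_4 = 0.1044·94 + 0.0534·11 + 0.0410·89 + 0.0438·17 + 1.0731·91 + 0.0930·69 + 0.1254·50 = 125.1329
  x_5 = 0.1357·94 + 0.1069·11 + 0.0920·89 + 0.0491·17 + 0.1349·91 + 1.1330·69 + 0.0745·50 = 117.1391
  x_6 = 0.1199·94 + 0.0828·11 + 0.0392·89 + 0.1008·17 + 0.0473·91 + 0.1008·69 + 1.1538·50 = 86.3337

L[5,6] = 0.0745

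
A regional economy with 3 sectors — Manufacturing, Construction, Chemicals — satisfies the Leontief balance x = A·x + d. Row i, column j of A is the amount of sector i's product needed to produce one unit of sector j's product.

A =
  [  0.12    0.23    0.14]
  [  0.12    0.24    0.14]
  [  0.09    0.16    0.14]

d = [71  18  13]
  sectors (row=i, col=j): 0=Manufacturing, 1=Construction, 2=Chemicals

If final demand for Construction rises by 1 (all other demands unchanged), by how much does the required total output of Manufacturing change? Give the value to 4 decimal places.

Form M = I − A:
  [  0.88   -0.23   -0.14]
  [ -0.12    0.76   -0.14]
  [ -0.09   -0.16    0.86]
Leontief inverse L = M⁻¹:
  [  1.2219    0.4263    0.2683]
  [  0.2242    1.4407    0.2710]
  [  0.1696    0.3126    1.2413]
Total output x = L · d:
  x_0 = 1.2219·71 + 0.4263·18 + 0.2683·13 = 97.9185
  x_1 = 0.2242·71 + 1.4407·18 + 0.2710·13 = 45.3723
  x_2 = 0.1696·71 + 0.3126·18 + 1.2413·13 = 33.8049
Δx_0 = L[0,1] · Δd_1 = 0.4263 · 1 = 0.4263

0.4263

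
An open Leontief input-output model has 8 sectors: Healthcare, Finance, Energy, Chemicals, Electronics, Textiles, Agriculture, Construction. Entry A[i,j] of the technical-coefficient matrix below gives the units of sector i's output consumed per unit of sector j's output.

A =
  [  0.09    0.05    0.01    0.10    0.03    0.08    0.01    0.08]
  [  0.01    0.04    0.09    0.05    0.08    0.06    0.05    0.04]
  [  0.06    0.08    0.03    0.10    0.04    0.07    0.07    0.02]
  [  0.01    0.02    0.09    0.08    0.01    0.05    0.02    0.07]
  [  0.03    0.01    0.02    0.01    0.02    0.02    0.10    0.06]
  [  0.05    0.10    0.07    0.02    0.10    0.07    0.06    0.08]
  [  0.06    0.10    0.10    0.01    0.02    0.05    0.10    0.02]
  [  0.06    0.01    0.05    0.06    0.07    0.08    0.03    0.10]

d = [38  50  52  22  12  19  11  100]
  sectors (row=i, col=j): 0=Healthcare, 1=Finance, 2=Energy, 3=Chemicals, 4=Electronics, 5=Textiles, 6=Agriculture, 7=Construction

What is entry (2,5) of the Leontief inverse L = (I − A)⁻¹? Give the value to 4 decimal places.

Form M = I − A:
  [  0.91   -0.05   -0.01   -0.10   -0.03   -0.08   -0.01   -0.08]
  [ -0.01    0.96   -0.09   -0.05   -0.08   -0.06   -0.05   -0.04]
  [ -0.06   -0.08    0.97   -0.10   -0.04   -0.07   -0.07   -0.02]
  [ -0.01   -0.02   -0.09    0.92   -0.01   -0.05   -0.02   -0.07]
  [ -0.03   -0.01   -0.02   -0.01    0.98   -0.02   -0.10   -0.06]
  [ -0.05   -0.10   -0.07   -0.02   -0.10    0.93   -0.06   -0.08]
  [ -0.06   -0.10   -0.10   -0.01   -0.02   -0.05    0.90   -0.02]
  [ -0.06   -0.01   -0.05   -0.06   -0.07   -0.08   -0.03    0.90]
Leontief inverse L = M⁻¹:
  [  1.1264    0.0868    0.0556    0.1460    0.0691    0.1300    0.0457    0.1337]
  [  0.0425    1.0793    0.1323    0.0874    0.1138    0.1024    0.0948    0.0803]
  [  0.0954    0.1240    1.0822    0.1438    0.0780    0.1190    0.1142    0.0675]
  [  0.0379    0.0521    0.1271    1.1176    0.0398    0.0891    0.0520    0.1072]
  [  0.0554    0.0381    0.0500    0.0330    1.0415    0.0496    0.1293    0.0870]
  [  0.0940    0.1492    0.1245    0.0681    0.1479    1.1271    0.1166    0.1357]
  [  0.0995    0.1503    0.1502    0.0547    0.0601    0.1009    1.1489    0.0616]
  [  0.0994    0.0494    0.0937    0.1036    0.1090    0.1298    0.0726    1.1527]
Total output x = L · d:
  x_0 = 1.1264·38 + 0.0868·50 + 0.0556·52 + 0.1460·22 + 0.0691·12 + 0.1300·19 + 0.0457·11 + 0.1337·100 = 70.4189
  x_1 = 0.0425·38 + 1.0793·50 + 0.1323·52 + 0.0874·22 + 0.1138·12 + 0.1024·19 + 0.0948·11 + 0.0803·100 = 76.7644
  x_2 = 0.0954·38 + 0.1240·50 + 1.0822·52 + 0.1438·22 + 0.0780·12 + 0.1190·19 + 0.1142·11 + 0.0675·100 = 80.4673
  x_3 = 0.0379·38 + 0.0521·50 + 0.1271·52 + 1.1176·22 + 0.0398·12 + 0.0891·19 + 0.0520·11 + 0.1072·100 = 48.7012
  x_4 = 0.0554·38 + 0.0381·50 + 0.0500·52 + 0.0330·22 + 1.0415·12 + 0.0496·19 + 0.1293·11 + 0.0870·100 = 30.9048
  x_5 = 0.0940·38 + 0.1492·50 + 0.1245·52 + 0.0681·22 + 0.1479·12 + 1.1271·19 + 0.1166·11 + 0.1357·100 = 57.0524
  x_6 = 0.0995·38 + 0.1503·50 + 0.1502·52 + 0.0547·22 + 0.0601·12 + 0.1009·19 + 1.1489·11 + 0.0616·100 = 41.7454
  x_7 = 0.0994·38 + 0.0494·50 + 0.0937·52 + 0.1036·22 + 0.1090·12 + 0.1298·19 + 0.0726·11 + 1.1527·100 = 133.2423

L[2,5] = 0.1190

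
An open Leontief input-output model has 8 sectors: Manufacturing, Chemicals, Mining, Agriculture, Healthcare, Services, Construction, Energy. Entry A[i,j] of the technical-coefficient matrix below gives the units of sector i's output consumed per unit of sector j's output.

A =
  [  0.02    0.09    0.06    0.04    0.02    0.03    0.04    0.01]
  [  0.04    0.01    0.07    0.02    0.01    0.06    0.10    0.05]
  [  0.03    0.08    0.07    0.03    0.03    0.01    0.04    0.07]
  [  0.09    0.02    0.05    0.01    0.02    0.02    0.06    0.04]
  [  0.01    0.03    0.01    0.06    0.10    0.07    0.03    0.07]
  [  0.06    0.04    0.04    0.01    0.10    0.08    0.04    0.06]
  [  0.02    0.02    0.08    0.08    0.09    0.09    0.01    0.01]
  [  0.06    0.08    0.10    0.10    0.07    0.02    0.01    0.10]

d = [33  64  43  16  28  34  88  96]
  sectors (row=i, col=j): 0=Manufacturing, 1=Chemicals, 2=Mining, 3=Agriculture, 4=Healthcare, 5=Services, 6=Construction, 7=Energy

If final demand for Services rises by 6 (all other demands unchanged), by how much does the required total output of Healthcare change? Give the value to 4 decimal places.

0.6111

Form M = I − A:
  [  0.98   -0.09   -0.06   -0.04   -0.02   -0.03   -0.04   -0.01]
  [ -0.04    0.99   -0.07   -0.02   -0.01   -0.06   -0.10   -0.05]
  [ -0.03   -0.08    0.93   -0.03   -0.03   -0.01   -0.04   -0.07]
  [ -0.09   -0.02   -0.05    0.99   -0.02   -0.02   -0.06   -0.04]
  [ -0.01   -0.03   -0.01   -0.06    0.90   -0.07   -0.03   -0.07]
  [ -0.06   -0.04   -0.04   -0.01   -0.10    0.92   -0.04   -0.06]
  [ -0.02   -0.02   -0.08   -0.08   -0.09   -0.09    0.99   -0.01]
  [ -0.06   -0.08   -0.10   -0.10   -0.07   -0.02   -0.01    0.90]
Leontief inverse L = M⁻¹:
  [  1.0403    0.1107    0.0907    0.0590    0.0438    0.0538    0.0643    0.0351]
  [  0.0635    1.0395    0.1082    0.0483    0.0458    0.0891    0.1207    0.0799]
  [  0.0541    0.1086    1.1089    0.0577    0.0592    0.0353    0.0657    0.1031]
  [  0.1080    0.0472    0.0820    1.0339    0.0462    0.0426    0.0789    0.0635]
  [  0.0375    0.0572    0.0444    0.0894    1.1411    0.1018    0.0543    0.1072]
  [  0.0867    0.0741    0.0795    0.0430    0.1449    1.1162    0.0673    0.0996]
  [  0.0477    0.0490    0.1131    0.1038    0.1284    0.1205    1.0371    0.0462]
  [  0.0984    0.1237    0.1545    0.1386    0.1121    0.0542    0.0483    1.1501]
Total output x = L · d:
  x_0 = 1.0403·33 + 0.1107·64 + 0.0907·43 + 0.0590·16 + 0.0438·28 + 0.0538·34 + 0.0643·88 + 0.0351·96 = 58.3467
  x_1 = 0.0635·33 + 1.0395·64 + 0.1082·43 + 0.0483·16 + 0.0458·28 + 0.0891·34 + 0.1207·88 + 0.0799·96 = 96.6452
  x_2 = 0.0541·33 + 0.1086·64 + 1.1089·43 + 0.0577·16 + 0.0592·28 + 0.0353·34 + 0.0657·88 + 0.1031·96 = 75.8818
  x_3 = 0.1080·33 + 0.0472·64 + 0.0820·43 + 1.0339·16 + 0.0462·28 + 0.0426·34 + 0.0789·88 + 0.0635·96 = 42.4248
  x_4 = 0.0375·33 + 0.0572·64 + 0.0444·43 + 0.0894·16 + 1.1411·28 + 0.1018·34 + 0.0543·88 + 0.1072·96 = 58.7184
  x_5 = 0.0867·33 + 0.0741·64 + 0.0795·43 + 0.0430·16 + 0.1449·28 + 1.1162·34 + 0.0673·88 + 0.0996·96 = 69.1989
  x_6 = 0.0477·33 + 0.0490·64 + 0.1131·43 + 0.1038·16 + 0.1284·28 + 0.1205·34 + 1.0371·88 + 0.0462·96 = 114.6198
  x_7 = 0.0984·33 + 0.1237·64 + 0.1545·43 + 0.1386·16 + 0.1121·28 + 0.0542·34 + 0.0483·88 + 1.1501·96 = 139.6706
Δx_4 = L[4,5] · Δd_5 = 0.1018 · 6 = 0.6111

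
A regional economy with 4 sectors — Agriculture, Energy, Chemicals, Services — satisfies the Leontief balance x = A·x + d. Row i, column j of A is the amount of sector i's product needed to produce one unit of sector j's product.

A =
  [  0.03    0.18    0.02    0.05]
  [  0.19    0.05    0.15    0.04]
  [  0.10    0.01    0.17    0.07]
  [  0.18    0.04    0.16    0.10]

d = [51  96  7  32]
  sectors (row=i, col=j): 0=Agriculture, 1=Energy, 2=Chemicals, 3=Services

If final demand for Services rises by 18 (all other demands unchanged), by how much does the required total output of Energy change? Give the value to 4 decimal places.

1.4501

Form M = I − A:
  [  0.97   -0.18   -0.02   -0.05]
  [ -0.19    0.95   -0.15   -0.04]
  [ -0.10   -0.01    0.83   -0.07]
  [ -0.18   -0.04   -0.16    0.90]
Leontief inverse L = M⁻¹:
  [  1.0947    0.2115    0.0793    0.0764]
  [  0.2546    1.1066    0.2216    0.0806]
  [  0.1567    0.0472    1.2378    0.1071]
  [  0.2581    0.0999    0.2458    1.1490]
Total output x = L · d:
  x_0 = 1.0947·51 + 0.2115·96 + 0.0793·7 + 0.0764·32 = 79.1303
  x_1 = 0.2546·51 + 1.1066·96 + 0.2216·7 + 0.0806·32 = 123.3443
  x_2 = 0.1567·51 + 0.0472·96 + 1.2378·7 + 0.1071·32 = 24.6184
  x_3 = 0.2581·51 + 0.0999·96 + 0.2458·7 + 1.1490·32 = 61.2402
Δx_1 = L[1,3] · Δd_3 = 0.0806 · 18 = 1.4501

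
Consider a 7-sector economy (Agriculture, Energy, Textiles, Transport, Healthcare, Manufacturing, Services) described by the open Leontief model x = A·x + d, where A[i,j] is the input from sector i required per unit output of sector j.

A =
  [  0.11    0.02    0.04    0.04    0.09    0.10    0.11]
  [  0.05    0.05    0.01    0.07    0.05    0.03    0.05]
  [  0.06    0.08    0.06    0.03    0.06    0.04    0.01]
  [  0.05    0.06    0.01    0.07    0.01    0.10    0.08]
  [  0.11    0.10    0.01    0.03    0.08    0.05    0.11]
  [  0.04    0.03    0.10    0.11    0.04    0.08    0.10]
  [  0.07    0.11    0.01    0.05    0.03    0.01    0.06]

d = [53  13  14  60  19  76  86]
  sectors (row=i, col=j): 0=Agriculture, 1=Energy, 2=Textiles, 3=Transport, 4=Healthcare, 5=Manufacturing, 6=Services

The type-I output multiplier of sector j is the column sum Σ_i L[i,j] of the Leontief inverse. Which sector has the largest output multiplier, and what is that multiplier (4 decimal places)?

Form M = I − A:
  [  0.89   -0.02   -0.04   -0.04   -0.09   -0.10   -0.11]
  [ -0.05    0.95   -0.01   -0.07   -0.05   -0.03   -0.05]
  [ -0.06   -0.08    0.94   -0.03   -0.06   -0.04   -0.01]
  [ -0.05   -0.06   -0.01    0.93   -0.01   -0.10   -0.08]
  [ -0.11   -0.10   -0.01   -0.03    0.92   -0.05   -0.11]
  [ -0.04   -0.03   -0.10   -0.11   -0.04    0.92   -0.10]
  [ -0.07   -0.11   -0.01   -0.05   -0.03   -0.01    0.94]
Leontief inverse L = M⁻¹:
  [  1.1761    0.0770    0.0715    0.0910    0.1375    0.1528    0.1826]
  [  0.0876    1.0836    0.0247    0.1009    0.0759    0.0620    0.0922]
  [  0.1017    0.1152    1.0795    0.0625    0.0923    0.0741    0.0535]
  [  0.0916    0.0986    0.0334    1.1124    0.0389    0.1391    0.1303]
  [  0.1726    0.1534    0.0339    0.0773    1.1252    0.0967    0.1773]
  [  0.0955    0.0854    0.1293    0.1594    0.0785    1.1291    0.1600]
  [  0.1103    0.1448    0.0239    0.0826    0.0589    0.0419    1.1031]
Total output x = L · d:
  x_0 = 1.1761·53 + 0.0770·13 + 0.0715·14 + 0.0910·60 + 0.1375·19 + 0.1528·76 + 0.1826·86 = 99.7194
  x_1 = 0.0876·53 + 1.0836·13 + 0.0247·14 + 0.1009·60 + 0.0759·19 + 0.0620·76 + 0.0922·86 = 39.2137
  x_2 = 0.1017·53 + 0.1152·13 + 1.0795·14 + 0.0625·60 + 0.0923·19 + 0.0741·76 + 0.0535·86 = 37.7405
  x_3 = 0.0916·53 + 0.0986·13 + 0.0334·14 + 1.1124·60 + 0.0389·19 + 0.1391·76 + 0.1303·86 = 95.8642
  x_4 = 0.1726·53 + 0.1534·13 + 0.0339·14 + 0.0773·60 + 1.1252·19 + 0.0967·76 + 0.1773·86 = 60.2333
  x_5 = 0.0955·53 + 0.0854·13 + 0.1293·14 + 0.1594·60 + 0.0785·19 + 1.1291·76 + 0.1600·86 = 118.6006
  x_6 = 0.1103·53 + 0.1448·13 + 0.0239·14 + 0.0826·60 + 0.0589·19 + 0.0419·76 + 1.1031·86 = 112.1888
Output multipliers (column sums of L):
  Agriculture: 1.8354
  Energy: 1.7579
  Textiles: 1.3963
  Transport: 1.6861
  Healthcare: 1.6071
  Manufacturing: 1.6957
  Services: 1.8989

Services (1.8989)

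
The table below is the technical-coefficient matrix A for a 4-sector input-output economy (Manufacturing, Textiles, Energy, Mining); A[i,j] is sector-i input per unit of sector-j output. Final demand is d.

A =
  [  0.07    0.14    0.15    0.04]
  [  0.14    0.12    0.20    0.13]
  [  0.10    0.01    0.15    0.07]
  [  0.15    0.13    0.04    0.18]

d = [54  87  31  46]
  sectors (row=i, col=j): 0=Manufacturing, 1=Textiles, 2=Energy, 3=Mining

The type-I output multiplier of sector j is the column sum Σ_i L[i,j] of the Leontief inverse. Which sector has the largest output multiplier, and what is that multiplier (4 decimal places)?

Energy (1.9832)

Form M = I − A:
  [  0.93   -0.14   -0.15   -0.04]
  [ -0.14    0.88   -0.20   -0.13]
  [ -0.10   -0.01    0.85   -0.07]
  [ -0.15   -0.13   -0.04    0.82]
Leontief inverse L = M⁻¹:
  [  1.1510    0.2023    0.2559    0.1101]
  [  0.2577    1.2159    0.3426    0.2346]
  [  0.1598    0.0573    1.2239    0.1213]
  [  0.2592    0.2326    0.1608    1.2828]
Total output x = L · d:
  x_0 = 1.1510·54 + 0.2023·87 + 0.2559·31 + 0.1101·46 = 92.7466
  x_1 = 0.2577·54 + 1.2159·87 + 0.3426·31 + 0.2346·46 = 141.1131
  x_2 = 0.1598·54 + 0.0573·87 + 1.2239·31 + 0.1213·46 = 57.1310
  x_3 = 0.2592·54 + 0.2326·87 + 0.1608·31 + 1.2828·46 = 98.2219
Output multipliers (column sums of L):
  Manufacturing: 1.8277
  Textiles: 1.7080
  Energy: 1.9832
  Mining: 1.7487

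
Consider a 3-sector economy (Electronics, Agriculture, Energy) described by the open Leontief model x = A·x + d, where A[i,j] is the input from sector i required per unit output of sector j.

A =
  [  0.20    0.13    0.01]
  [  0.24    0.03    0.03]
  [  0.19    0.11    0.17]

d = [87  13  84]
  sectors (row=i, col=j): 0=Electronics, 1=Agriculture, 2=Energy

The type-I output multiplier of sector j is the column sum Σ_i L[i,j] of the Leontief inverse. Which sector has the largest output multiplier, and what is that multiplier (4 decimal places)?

Form M = I − A:
  [  0.80   -0.13   -0.01]
  [ -0.24    0.97   -0.03]
  [ -0.19   -0.11    0.83]
Leontief inverse L = M⁻¹:
  [  1.3086    0.1779    0.0222]
  [  0.3344    1.0806    0.0431]
  [  0.3439    0.1839    1.2156]
Total output x = L · d:
  x_0 = 1.3086·87 + 0.1779·13 + 0.0222·84 = 118.0292
  x_1 = 0.3344·87 + 1.0806·13 + 0.0431·84 = 46.7625
  x_2 = 0.3439·87 + 0.1839·13 + 1.2156·84 = 134.4210
Output multipliers (column sums of L):
  Electronics: 1.9870
  Agriculture: 1.4425
  Energy: 1.2809

Electronics (1.9870)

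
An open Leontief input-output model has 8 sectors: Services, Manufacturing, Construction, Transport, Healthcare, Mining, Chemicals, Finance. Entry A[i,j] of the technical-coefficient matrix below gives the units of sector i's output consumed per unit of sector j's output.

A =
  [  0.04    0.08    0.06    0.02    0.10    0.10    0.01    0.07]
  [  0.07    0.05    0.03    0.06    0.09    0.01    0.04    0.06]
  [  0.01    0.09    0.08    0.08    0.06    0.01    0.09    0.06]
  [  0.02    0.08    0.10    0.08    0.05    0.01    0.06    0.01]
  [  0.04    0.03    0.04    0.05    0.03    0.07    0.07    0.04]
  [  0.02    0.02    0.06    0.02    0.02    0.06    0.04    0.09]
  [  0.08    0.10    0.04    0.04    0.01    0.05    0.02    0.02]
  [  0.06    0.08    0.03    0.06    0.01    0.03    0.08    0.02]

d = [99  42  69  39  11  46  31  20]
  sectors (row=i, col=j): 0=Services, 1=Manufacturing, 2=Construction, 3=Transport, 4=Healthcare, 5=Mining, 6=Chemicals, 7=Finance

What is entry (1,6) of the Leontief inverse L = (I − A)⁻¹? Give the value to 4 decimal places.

L[1,6] = 0.0756

Form M = I − A:
  [  0.96   -0.08   -0.06   -0.02   -0.10   -0.10   -0.01   -0.07]
  [ -0.07    0.95   -0.03   -0.06   -0.09   -0.01   -0.04   -0.06]
  [ -0.01   -0.09    0.92   -0.08   -0.06   -0.01   -0.09   -0.06]
  [ -0.02   -0.08   -0.10    0.92   -0.05   -0.01   -0.06   -0.01]
  [ -0.04   -0.03   -0.04   -0.05    0.97   -0.07   -0.07   -0.04]
  [ -0.02   -0.02   -0.06   -0.02   -0.02    0.94   -0.04   -0.09]
  [ -0.08   -0.10   -0.04   -0.04   -0.01   -0.05    0.98   -0.02]
  [ -0.06   -0.08   -0.03   -0.06   -0.01   -0.03   -0.08    0.98]
Leontief inverse L = M⁻¹:
  [  1.0730    0.1270    0.1012    0.0602    0.1362    0.1337    0.0533    0.1102]
  [  0.1005    1.0958    0.0669    0.0962    0.1237    0.0402    0.0756    0.0896]
  [  0.0468    0.1468    1.1240    0.1263    0.0976    0.0372    0.1335    0.0926]
  [  0.0491    0.1289    0.1407    1.1209    0.0856    0.0329    0.0980    0.0400]
  [  0.0663    0.0711    0.0742    0.0809    1.0568    0.0957    0.1003    0.0684]
  [  0.0435    0.0574    0.0892    0.0488    0.0420    1.0811    0.0705    0.1150]
  [  0.1065    0.1396    0.0733    0.0708    0.0450    0.0751    1.0488    0.0515]
  [  0.0890    0.1235    0.0642    0.0921    0.0424    0.0548    0.1083    1.0482]
Total output x = L · d:
  x_0 = 1.0730·99 + 0.1270·42 + 0.1012·69 + 0.0602·39 + 0.1362·11 + 0.1337·46 + 0.0533·31 + 0.1102·20 = 132.4022
  x_1 = 0.1005·99 + 1.0958·42 + 0.0669·69 + 0.0962·39 + 0.1237·11 + 0.0402·46 + 0.0756·31 + 0.0896·20 = 71.6867
  x_2 = 0.0468·99 + 0.1468·42 + 1.1240·69 + 0.1263·39 + 0.0976·11 + 0.0372·46 + 0.1335·31 + 0.0926·20 = 102.0484
  x_3 = 0.0491·99 + 0.1289·42 + 0.1407·69 + 1.1209·39 + 0.0856·11 + 0.0329·46 + 0.0980·31 + 0.0400·20 = 69.9950
  x_4 = 0.0663·99 + 0.0711·42 + 0.0742·69 + 0.0809·39 + 1.0568·11 + 0.0957·46 + 0.1003·31 + 0.0684·20 = 38.3332
  x_5 = 0.0435·99 + 0.0574·42 + 0.0892·69 + 0.0488·39 + 0.0420·11 + 1.0811·46 + 0.0705·31 + 0.1150·20 = 69.4466
  x_6 = 0.1065·99 + 0.1396·42 + 0.0733·69 + 0.0708·39 + 0.0450·11 + 0.0751·46 + 1.0488·31 + 0.0515·20 = 61.7193
  x_7 = 0.0890·99 + 0.1235·42 + 0.0642·69 + 0.0921·39 + 0.0424·11 + 0.0548·46 + 0.1083·31 + 1.0482·20 = 49.3311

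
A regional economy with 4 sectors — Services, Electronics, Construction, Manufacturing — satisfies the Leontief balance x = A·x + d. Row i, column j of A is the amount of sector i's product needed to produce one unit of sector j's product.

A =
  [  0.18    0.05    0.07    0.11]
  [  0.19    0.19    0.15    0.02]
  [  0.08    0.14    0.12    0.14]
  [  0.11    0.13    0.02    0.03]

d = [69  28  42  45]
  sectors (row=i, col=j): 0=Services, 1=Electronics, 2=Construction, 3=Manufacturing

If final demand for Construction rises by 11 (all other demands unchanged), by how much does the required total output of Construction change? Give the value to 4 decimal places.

13.2005

Form M = I − A:
  [  0.82   -0.05   -0.07   -0.11]
  [ -0.19    0.81   -0.15   -0.02]
  [ -0.08   -0.14    0.88   -0.14]
  [ -0.11   -0.13   -0.02    0.97]
Leontief inverse L = M⁻¹:
  [  1.2840    0.1281    0.1278    0.1667]
  [  0.3435    1.3162    0.2540    0.1028]
  [  0.2025    0.2522    1.2000    0.2014]
  [  0.1958    0.1961    0.0733    1.0678]
Total output x = L · d:
  x_0 = 1.2840·69 + 0.1281·28 + 0.1278·42 + 0.1667·45 = 105.0510
  x_1 = 0.3435·69 + 1.3162·28 + 0.2540·42 + 0.1028·45 = 75.8487
  x_2 = 0.2025·69 + 0.2522·28 + 1.2000·42 + 0.2014·45 = 80.5012
  x_3 = 0.1958·69 + 0.1961·28 + 0.0733·42 + 1.0678·45 = 70.1299
Δx_2 = L[2,2] · Δd_2 = 1.2000 · 11 = 13.2005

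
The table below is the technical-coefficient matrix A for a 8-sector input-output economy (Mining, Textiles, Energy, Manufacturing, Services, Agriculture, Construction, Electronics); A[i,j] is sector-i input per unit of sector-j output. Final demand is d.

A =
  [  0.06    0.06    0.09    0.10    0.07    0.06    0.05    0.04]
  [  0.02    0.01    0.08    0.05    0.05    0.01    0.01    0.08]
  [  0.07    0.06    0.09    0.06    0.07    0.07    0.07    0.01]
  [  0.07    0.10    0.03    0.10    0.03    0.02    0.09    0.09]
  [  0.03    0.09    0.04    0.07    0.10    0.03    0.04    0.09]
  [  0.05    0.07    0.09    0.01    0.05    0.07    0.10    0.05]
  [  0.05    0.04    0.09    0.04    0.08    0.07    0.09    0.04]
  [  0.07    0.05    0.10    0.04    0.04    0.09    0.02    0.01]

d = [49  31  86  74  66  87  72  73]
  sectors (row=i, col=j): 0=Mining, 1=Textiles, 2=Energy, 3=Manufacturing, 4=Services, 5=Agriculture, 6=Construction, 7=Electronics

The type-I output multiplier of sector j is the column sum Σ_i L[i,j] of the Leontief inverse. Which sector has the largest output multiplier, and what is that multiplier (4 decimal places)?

Energy (2.1508)

Form M = I − A:
  [  0.94   -0.06   -0.09   -0.10   -0.07   -0.06   -0.05   -0.04]
  [ -0.02    0.99   -0.08   -0.05   -0.05   -0.01   -0.01   -0.08]
  [ -0.07   -0.06    0.91   -0.06   -0.07   -0.07   -0.07   -0.01]
  [ -0.07   -0.10   -0.03    0.90   -0.03   -0.02   -0.09   -0.09]
  [ -0.03   -0.09   -0.04   -0.07    0.90   -0.03   -0.04   -0.09]
  [ -0.05   -0.07   -0.09   -0.01   -0.05    0.93   -0.10   -0.05]
  [ -0.05   -0.04   -0.09   -0.04   -0.08   -0.07    0.91   -0.04]
  [ -0.07   -0.05   -0.10   -0.04   -0.04   -0.09   -0.02    0.99]
Leontief inverse L = M⁻¹:
  [  1.1137    0.1228    0.1643    0.1621    0.1318    0.1107    0.1112    0.0934]
  [  0.0533    1.0476    0.1243    0.0863    0.0859    0.0424    0.0433    0.1076]
  [  0.1196    0.1180    1.1618    0.1172    0.1308    0.1187    0.1289    0.0599]
  [  0.1225    0.1571    0.1050    1.1609    0.0883    0.0700    0.1460    0.1417]
  [  0.0762    0.1446    0.1066    0.1245    1.1557    0.0746    0.0884    0.1396]
  [  0.0977    0.1222    0.1637    0.0606    0.1094    1.1208    0.1553    0.0938]
  [  0.0999    0.0978    0.1631    0.0947    0.1418    0.1213    1.1489    0.0876]
  [  0.1124    0.0988    0.1620    0.0870    0.0899    0.1321    0.0699    1.0498]
Total output x = L · d:
  x_0 = 1.1137·49 + 0.1228·31 + 0.1643·86 + 0.1621·74 + 0.1318·66 + 0.1107·87 + 0.1112·72 + 0.0934·73 = 117.6602
  x_1 = 0.0533·49 + 1.0476·31 + 0.1243·86 + 0.0863·74 + 0.0859·66 + 0.0424·87 + 0.0433·72 + 0.1076·73 = 72.4821
  x_2 = 0.1196·49 + 0.1180·31 + 1.1618·86 + 0.1172·74 + 0.1308·66 + 0.1187·87 + 0.1289·72 + 0.0599·73 = 150.7111
  x_3 = 0.1225·49 + 0.1571·31 + 0.1050·86 + 1.1609·74 + 0.0883·66 + 0.0700·87 + 0.1460·72 + 0.1417·73 = 138.5830
  x_4 = 0.0762·49 + 0.1446·31 + 0.1066·86 + 0.1245·74 + 1.1557·66 + 0.0746·87 + 0.0884·72 + 0.1396·73 = 125.9145
  x_5 = 0.0977·49 + 0.1222·31 + 0.1637·86 + 0.0606·74 + 0.1094·66 + 1.1208·87 + 0.1553·72 + 0.0938·73 = 149.8969
  x_6 = 0.0999·49 + 0.0978·31 + 0.1631·86 + 0.0947·74 + 0.1418·66 + 0.1213·87 + 1.1489·72 + 0.0876·73 = 137.9970
  x_7 = 0.1124·49 + 0.0988·31 + 0.1620·86 + 0.0870·74 + 0.0899·66 + 0.1321·87 + 0.0699·72 + 1.0498·73 = 128.0424
Output multipliers (column sums of L):
  Mining: 1.7952
  Textiles: 1.9089
  Energy: 2.1508
  Manufacturing: 1.8932
  Services: 1.9336
  Agriculture: 1.7906
  Construction: 1.8919
  Electronics: 1.7734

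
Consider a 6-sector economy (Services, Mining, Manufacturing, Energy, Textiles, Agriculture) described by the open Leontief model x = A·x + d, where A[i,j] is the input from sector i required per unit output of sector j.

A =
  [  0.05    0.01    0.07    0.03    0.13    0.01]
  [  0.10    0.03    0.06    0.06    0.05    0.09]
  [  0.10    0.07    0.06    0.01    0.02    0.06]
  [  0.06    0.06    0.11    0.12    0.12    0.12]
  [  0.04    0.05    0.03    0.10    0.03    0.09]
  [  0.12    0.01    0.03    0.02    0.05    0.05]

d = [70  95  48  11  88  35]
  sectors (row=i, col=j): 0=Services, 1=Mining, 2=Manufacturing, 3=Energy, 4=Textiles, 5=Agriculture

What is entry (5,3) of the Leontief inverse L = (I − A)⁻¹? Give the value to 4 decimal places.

Form M = I − A:
  [  0.95   -0.01   -0.07   -0.03   -0.13   -0.01]
  [ -0.10    0.97   -0.06   -0.06   -0.05   -0.09]
  [ -0.10   -0.07    0.94   -0.01   -0.02   -0.06]
  [ -0.06   -0.06   -0.11    0.88   -0.12   -0.12]
  [ -0.04   -0.05   -0.03   -0.10    0.97   -0.09]
  [ -0.12   -0.01   -0.03   -0.02   -0.05    0.95]
Leontief inverse L = M⁻¹:
  [  1.0817    0.0303    0.0958    0.0590    0.1580    0.0427]
  [  0.1466    1.0511    0.0958    0.0913    0.0937    0.1276]
  [  0.1387    0.0855    1.0878    0.0310    0.0538    0.0873]
  [  0.1330    0.0972    0.1652    1.1742    0.1811    0.1865]
  [  0.0841    0.0703    0.0646    0.1330    1.0703    0.1298]
  [  0.1498    0.0233    0.0543    0.0411    0.0828    1.0729]
Total output x = L · d:
  x_0 = 1.0817·70 + 0.0303·95 + 0.0958·48 + 0.0590·11 + 0.1580·88 + 0.0427·35 = 99.2409
  x_1 = 0.1466·70 + 1.0511·95 + 0.0958·48 + 0.0913·11 + 0.0937·88 + 0.1276·35 = 128.4251
  x_2 = 0.1387·70 + 0.0855·95 + 1.0878·48 + 0.0310·11 + 0.0538·88 + 0.0873·35 = 78.1759
  x_3 = 0.1330·70 + 0.0972·95 + 0.1652·48 + 1.1742·11 + 0.1811·88 + 0.1865·35 = 61.8559
  x_4 = 0.0841·70 + 0.0703·95 + 0.0646·48 + 0.1330·11 + 1.0703·88 + 0.1298·35 = 115.8511
  x_5 = 0.1498·70 + 0.0233·95 + 0.0543·48 + 0.0411·11 + 0.0828·88 + 1.0729·35 = 60.5980

L[5,3] = 0.0411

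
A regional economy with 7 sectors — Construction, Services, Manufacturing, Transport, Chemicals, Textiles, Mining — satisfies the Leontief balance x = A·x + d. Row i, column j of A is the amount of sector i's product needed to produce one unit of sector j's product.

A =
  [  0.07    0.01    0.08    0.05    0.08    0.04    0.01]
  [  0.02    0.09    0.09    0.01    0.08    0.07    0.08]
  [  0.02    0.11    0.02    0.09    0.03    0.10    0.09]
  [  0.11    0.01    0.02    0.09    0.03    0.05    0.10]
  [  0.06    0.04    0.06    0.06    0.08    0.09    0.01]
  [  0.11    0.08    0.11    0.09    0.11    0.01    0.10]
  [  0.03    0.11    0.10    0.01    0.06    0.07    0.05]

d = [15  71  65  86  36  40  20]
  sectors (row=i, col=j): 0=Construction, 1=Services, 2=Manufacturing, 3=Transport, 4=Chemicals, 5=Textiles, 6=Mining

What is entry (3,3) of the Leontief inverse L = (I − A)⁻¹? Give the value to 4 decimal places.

L[3,3] = 1.1307

Form M = I − A:
  [  0.93   -0.01   -0.08   -0.05   -0.08   -0.04   -0.01]
  [ -0.02    0.91   -0.09   -0.01   -0.08   -0.07   -0.08]
  [ -0.02   -0.11    0.98   -0.09   -0.03   -0.10   -0.09]
  [ -0.11   -0.01   -0.02    0.91   -0.03   -0.05   -0.10]
  [ -0.06   -0.04   -0.06   -0.06    0.92   -0.09   -0.01]
  [ -0.11   -0.08   -0.11   -0.09   -0.11    0.99   -0.10]
  [ -0.03   -0.11   -0.10   -0.01   -0.06   -0.07    0.95]
Leontief inverse L = M⁻¹:
  [  1.1077    0.0449    0.1171    0.0890    0.1193    0.0783    0.0454]
  [  0.0617    1.1506    0.1473    0.0531    0.1352    0.1230    0.1315]
  [  0.0709    0.1679    1.0816    0.1349    0.0880    0.1493    0.1482]
  [  0.1567    0.0512    0.0700    1.1307    0.0774    0.0912    0.1420]
  [  0.1071    0.0835    0.1084    0.1058    1.1301    0.1332    0.0555]
  [  0.1692    0.1476    0.1792    0.1491    0.1781    1.0807    0.1625]
  [  0.0705    0.1690    0.1554    0.0527    0.1140    0.1214    1.1019]
Total output x = L · d:
  x_0 = 1.1077·15 + 0.0449·71 + 0.1171·65 + 0.0890·86 + 0.1193·36 + 0.0783·40 + 0.0454·20 = 43.4086
  x_1 = 0.0617·15 + 1.1506·71 + 0.1473·65 + 0.0531·86 + 0.1352·36 + 0.1230·40 + 0.1315·20 = 109.1800
  x_2 = 0.0709·15 + 0.1679·71 + 1.0816·65 + 0.1349·86 + 0.0880·36 + 0.1493·40 + 0.1482·20 = 106.9963
  x_3 = 0.1567·15 + 0.0512·71 + 0.0700·65 + 1.1307·86 + 0.0774·36 + 0.0912·40 + 0.1420·20 = 117.0533
  x_4 = 0.1071·15 + 0.0835·71 + 0.1084·65 + 0.1058·86 + 1.1301·36 + 0.1332·40 + 0.0555·20 = 70.7992
  x_5 = 0.1692·15 + 0.1476·71 + 0.1792·65 + 0.1491·86 + 0.1781·36 + 1.0807·40 + 0.1625·20 = 90.3745
  x_6 = 0.0705·15 + 0.1690·71 + 0.1554·65 + 0.0527·86 + 0.1140·36 + 0.1214·40 + 1.1019·20 = 58.6909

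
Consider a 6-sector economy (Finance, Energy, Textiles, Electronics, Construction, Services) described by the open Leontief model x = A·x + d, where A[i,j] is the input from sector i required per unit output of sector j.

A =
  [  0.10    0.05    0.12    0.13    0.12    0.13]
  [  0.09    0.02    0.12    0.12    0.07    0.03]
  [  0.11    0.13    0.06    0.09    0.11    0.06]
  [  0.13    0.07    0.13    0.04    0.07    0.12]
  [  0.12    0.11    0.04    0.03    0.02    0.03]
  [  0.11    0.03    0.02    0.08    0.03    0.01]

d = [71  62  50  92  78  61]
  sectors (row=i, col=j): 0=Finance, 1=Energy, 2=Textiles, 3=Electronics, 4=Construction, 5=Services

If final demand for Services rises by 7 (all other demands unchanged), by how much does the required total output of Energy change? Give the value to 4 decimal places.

0.6851

Form M = I − A:
  [  0.90   -0.05   -0.12   -0.13   -0.12   -0.13]
  [ -0.09    0.98   -0.12   -0.12   -0.07   -0.03]
  [ -0.11   -0.13    0.94   -0.09   -0.11   -0.06]
  [ -0.13   -0.07   -0.13    0.96   -0.07   -0.12]
  [ -0.12   -0.11   -0.04   -0.03    0.98   -0.03]
  [ -0.11   -0.03   -0.02   -0.08   -0.03    0.99]
Leontief inverse L = M⁻¹:
  [  1.2396    0.1392    0.2214    0.2304    0.2096    0.2147]
  [  0.1917    1.0890    0.1983    0.1932    0.1403    0.0979]
  [  0.2294    0.2033    1.1551    0.1819    0.1894    0.1341]
  [  0.2489    0.1456    0.2179    1.1348    0.1523    0.1925]
  [  0.1956    0.1541    0.1055    0.0960    1.0766    0.0810]
  [  0.1742    0.0690    0.0747    0.1297    0.0763    1.0576]
Total output x = L · d:
  x_0 = 1.2396·71 + 0.1392·62 + 0.2214·50 + 0.2304·92 + 0.2096·78 + 0.2147·61 = 158.3511
  x_1 = 0.1917·71 + 1.0890·62 + 0.1983·50 + 0.1932·92 + 0.1403·78 + 0.0979·61 = 125.7369
  x_2 = 0.2294·71 + 0.2033·62 + 1.1551·50 + 0.1819·92 + 0.1894·78 + 0.1341·61 = 126.3290
  x_3 = 0.2489·71 + 0.1456·62 + 0.2179·50 + 1.1348·92 + 0.1523·78 + 0.1925·61 = 165.6223
  x_4 = 0.1956·71 + 0.1541·62 + 0.1055·50 + 0.0960·92 + 1.0766·78 + 0.0810·61 = 126.4681
  x_5 = 0.1742·71 + 0.0690·62 + 0.0747·50 + 0.1297·92 + 0.0763·78 + 1.0576·61 = 102.7890
Δx_1 = L[1,5] · Δd_5 = 0.0979 · 7 = 0.6851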